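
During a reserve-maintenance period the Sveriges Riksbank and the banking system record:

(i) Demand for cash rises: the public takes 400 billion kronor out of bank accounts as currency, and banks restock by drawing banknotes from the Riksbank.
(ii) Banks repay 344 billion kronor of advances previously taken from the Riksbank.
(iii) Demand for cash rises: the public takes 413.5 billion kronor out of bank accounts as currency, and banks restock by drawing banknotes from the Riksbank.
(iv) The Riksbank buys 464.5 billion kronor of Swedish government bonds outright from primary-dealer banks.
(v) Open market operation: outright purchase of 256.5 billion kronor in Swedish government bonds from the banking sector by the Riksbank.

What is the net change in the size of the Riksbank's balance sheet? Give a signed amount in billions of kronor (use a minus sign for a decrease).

+377 billion

Riksbank balance sheet:
  Assets:      Securities +721B, Loans to banks −344B
  Liabilities: Bank reserves −436.5B, Currency in circulation +813.5B
Commercial banking system:
  Assets:      Reserves at CB −436.5B, Securities −721B
  Liabilities: Checkable deposits −813.5B, Borrowings from CB −344B
Change in total Riksbank assets = +377 billion.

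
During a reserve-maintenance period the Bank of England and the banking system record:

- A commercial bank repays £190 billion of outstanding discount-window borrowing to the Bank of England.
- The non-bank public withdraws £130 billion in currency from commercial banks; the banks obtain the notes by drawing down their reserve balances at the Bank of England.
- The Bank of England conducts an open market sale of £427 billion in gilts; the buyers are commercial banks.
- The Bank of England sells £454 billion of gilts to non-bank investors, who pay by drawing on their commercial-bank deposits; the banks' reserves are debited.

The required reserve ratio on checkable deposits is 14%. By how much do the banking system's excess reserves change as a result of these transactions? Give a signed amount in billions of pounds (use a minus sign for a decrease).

Discount-window repayment £190 billion: reserves −£190B, deposits 0.
Currency withdrawal £130 billion: reserves −£130B, deposits −£130B.
OMO sale (to banks) £427 billion: reserves −£427B, deposits 0.
Asset sale (to non-banks) £454 billion: reserves −£454B, deposits −£454B.
Totals: Δreserves = −£1201B, Δdeposits = −£584B.
Δrequired reserves = 14% × −£584B = −£81.76B.
Δexcess reserves = Δreserves − Δrequired = −£1201B − (−£81.76B) = -£1119.24 billion.

-£1119.24 billion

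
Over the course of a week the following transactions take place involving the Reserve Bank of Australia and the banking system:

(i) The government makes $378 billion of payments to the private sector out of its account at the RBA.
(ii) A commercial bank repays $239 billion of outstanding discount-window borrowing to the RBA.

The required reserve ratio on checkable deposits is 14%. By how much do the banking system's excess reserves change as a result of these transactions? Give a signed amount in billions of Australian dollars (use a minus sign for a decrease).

Government spending $378 billion: reserves +$378B, deposits +$378B.
Discount-window repayment $239 billion: reserves −$239B, deposits 0.
Totals: Δreserves = +$139B, Δdeposits = +$378B.
Δrequired reserves = 14% × +$378B = +$52.92B.
Δexcess reserves = Δreserves − Δrequired = +$139B − (+$52.92B) = +$86.08 billion.

+$86.08 billion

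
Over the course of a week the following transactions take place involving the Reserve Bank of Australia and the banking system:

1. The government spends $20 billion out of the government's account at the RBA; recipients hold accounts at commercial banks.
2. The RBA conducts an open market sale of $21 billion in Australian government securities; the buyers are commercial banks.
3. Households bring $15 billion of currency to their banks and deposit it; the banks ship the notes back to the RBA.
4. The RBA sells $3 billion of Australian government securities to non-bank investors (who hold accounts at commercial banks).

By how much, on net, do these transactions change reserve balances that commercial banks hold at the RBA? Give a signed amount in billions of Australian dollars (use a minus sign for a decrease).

+$11 billion

Government spending $20 billion: government payments flow into bank reserve accounts → +$20B.
OMO sale (to banks) $21 billion: the buying banks pay out of their reserve balances → −$21B.
Currency deposit $15 billion: returned notes are swapped for reserve credit → +$15B.
Asset sale (to non-banks) $3 billion: the non-bank buyers' banks settle from reserves → −$3B.
Net: 20 − 21 + 15 − 3 = +$11 billion.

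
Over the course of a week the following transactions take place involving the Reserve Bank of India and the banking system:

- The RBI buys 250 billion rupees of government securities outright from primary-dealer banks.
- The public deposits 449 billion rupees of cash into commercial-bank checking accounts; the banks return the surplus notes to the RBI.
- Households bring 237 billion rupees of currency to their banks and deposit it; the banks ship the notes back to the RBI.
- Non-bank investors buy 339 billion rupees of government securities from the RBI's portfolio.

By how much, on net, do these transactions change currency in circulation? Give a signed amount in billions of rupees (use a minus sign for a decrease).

RBI balance sheet:
  Assets:      Securities −89B
  Liabilities: Bank reserves +597B, Currency in circulation −686B
Commercial banking system:
  Assets:      Reserves at CB +597B, Securities −250B
  Liabilities: Checkable deposits +347B
So the change in currency in circulation is -686 billion.

-686 billion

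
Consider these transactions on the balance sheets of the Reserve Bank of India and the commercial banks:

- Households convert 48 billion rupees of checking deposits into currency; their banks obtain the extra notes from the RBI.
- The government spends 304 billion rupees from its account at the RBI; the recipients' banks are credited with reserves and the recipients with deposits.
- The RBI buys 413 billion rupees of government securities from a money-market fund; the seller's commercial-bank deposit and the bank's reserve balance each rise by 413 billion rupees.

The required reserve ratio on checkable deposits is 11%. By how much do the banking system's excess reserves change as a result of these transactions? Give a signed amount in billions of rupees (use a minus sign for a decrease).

+595.41 billion

Currency withdrawal 48 billion rupees: reserves −48B, deposits −48B.
Government spending 304 billion rupees: reserves +304B, deposits +304B.
Asset purchase (from non-banks) 413 billion rupees: reserves +413B, deposits +413B.
Totals: Δreserves = +669B, Δdeposits = +669B.
Δrequired reserves = 11% × +669B = +73.59B.
Δexcess reserves = Δreserves − Δrequired = +669B − (+73.59B) = +595.41 billion.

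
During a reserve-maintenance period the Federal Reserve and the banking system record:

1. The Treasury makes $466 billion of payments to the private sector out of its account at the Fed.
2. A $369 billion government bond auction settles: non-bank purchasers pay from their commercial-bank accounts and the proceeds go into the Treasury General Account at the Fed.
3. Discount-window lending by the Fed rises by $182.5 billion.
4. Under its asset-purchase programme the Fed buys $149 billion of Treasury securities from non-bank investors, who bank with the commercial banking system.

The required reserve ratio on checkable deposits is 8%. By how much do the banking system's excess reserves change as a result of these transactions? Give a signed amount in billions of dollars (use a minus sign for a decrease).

Government spending $466 billion: reserves +$466B, deposits +$466B.
Government account inflow $369 billion: reserves −$369B, deposits −$369B.
Discount-window loan $182.5 billion: reserves +$182.5B, deposits 0.
Asset purchase (from non-banks) $149 billion: reserves +$149B, deposits +$149B.
Totals: Δreserves = +$428.5B, Δdeposits = +$246B.
Δrequired reserves = 8% × +$246B = +$19.68B.
Δexcess reserves = Δreserves − Δrequired = +$428.5B − (+$19.68B) = +$408.82 billion.

+$408.82 billion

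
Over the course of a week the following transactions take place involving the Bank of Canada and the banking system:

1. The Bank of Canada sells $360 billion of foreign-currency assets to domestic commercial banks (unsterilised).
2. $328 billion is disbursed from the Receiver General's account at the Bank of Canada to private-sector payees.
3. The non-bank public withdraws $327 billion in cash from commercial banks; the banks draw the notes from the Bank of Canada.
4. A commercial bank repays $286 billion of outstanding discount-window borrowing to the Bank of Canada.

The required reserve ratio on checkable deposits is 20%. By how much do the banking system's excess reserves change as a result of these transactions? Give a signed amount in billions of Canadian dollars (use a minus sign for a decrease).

FX sale $360 billion: reserves −$360B, deposits 0.
Government spending $328 billion: reserves +$328B, deposits +$328B.
Currency withdrawal $327 billion: reserves −$327B, deposits −$327B.
Discount-window repayment $286 billion: reserves −$286B, deposits 0.
Totals: Δreserves = −$645B, Δdeposits = +$1B.
Δrequired reserves = 20% × +$1B = +$0.2B.
Δexcess reserves = Δreserves − Δrequired = −$645B − (+$0.2B) = -$645.2 billion.

-$645.2 billion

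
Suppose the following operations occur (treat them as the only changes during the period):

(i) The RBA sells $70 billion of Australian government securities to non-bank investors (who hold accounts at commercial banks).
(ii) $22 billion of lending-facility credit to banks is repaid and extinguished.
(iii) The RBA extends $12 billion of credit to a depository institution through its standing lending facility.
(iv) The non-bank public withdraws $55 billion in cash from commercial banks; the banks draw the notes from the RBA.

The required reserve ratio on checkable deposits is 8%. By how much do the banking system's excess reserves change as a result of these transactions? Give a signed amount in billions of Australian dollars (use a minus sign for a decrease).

-$125 billion

Asset sale (to non-banks) $70 billion: reserves −$70B, deposits −$70B.
Discount-window repayment $22 billion: reserves −$22B, deposits 0.
Discount-window loan $12 billion: reserves +$12B, deposits 0.
Currency withdrawal $55 billion: reserves −$55B, deposits −$55B.
Totals: Δreserves = −$135B, Δdeposits = −$125B.
Δrequired reserves = 8% × −$125B = −$10B.
Δexcess reserves = Δreserves − Δrequired = −$135B − (−$10B) = -$125 billion.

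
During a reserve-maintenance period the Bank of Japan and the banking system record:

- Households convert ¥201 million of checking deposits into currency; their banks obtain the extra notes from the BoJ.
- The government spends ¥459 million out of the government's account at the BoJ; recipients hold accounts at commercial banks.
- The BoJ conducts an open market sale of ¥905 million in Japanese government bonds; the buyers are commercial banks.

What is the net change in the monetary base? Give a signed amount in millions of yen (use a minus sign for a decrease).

Currency withdrawal ¥201 million: just a shift between currency and reserves — both are base money → 0.
Government spending ¥459 million: a non-base liability converts back to reserves → +¥459M.
OMO sale (to banks) ¥905 million: BoJ balance sheet contracts → −¥905M.
Net: 0 + 459 − 905 = -¥446 million.

-¥446 million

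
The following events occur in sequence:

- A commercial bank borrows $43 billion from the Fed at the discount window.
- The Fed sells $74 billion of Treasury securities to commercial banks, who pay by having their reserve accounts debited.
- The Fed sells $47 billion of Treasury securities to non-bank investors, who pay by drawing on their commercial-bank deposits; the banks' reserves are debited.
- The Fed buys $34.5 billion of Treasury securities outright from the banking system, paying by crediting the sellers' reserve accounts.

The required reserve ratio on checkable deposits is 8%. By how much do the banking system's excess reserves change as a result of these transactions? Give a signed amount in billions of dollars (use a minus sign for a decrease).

-$39.74 billion

Discount-window loan $43 billion: reserves +$43B, deposits 0.
OMO sale (to banks) $74 billion: reserves −$74B, deposits 0.
Asset sale (to non-banks) $47 billion: reserves −$47B, deposits −$47B.
OMO purchase (from banks) $34.5 billion: reserves +$34.5B, deposits 0.
Totals: Δreserves = −$43.5B, Δdeposits = −$47B.
Δrequired reserves = 8% × −$47B = −$3.76B.
Δexcess reserves = Δreserves − Δrequired = −$43.5B − (−$3.76B) = -$39.74 billion.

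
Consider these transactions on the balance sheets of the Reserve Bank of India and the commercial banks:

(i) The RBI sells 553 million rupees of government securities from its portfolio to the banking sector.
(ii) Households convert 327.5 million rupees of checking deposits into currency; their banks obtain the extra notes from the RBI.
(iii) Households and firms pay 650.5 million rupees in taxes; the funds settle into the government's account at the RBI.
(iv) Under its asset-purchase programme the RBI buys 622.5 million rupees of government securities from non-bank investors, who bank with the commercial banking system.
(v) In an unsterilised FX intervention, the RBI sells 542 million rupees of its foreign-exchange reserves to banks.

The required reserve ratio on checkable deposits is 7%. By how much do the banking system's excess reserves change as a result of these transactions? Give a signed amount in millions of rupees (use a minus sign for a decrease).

OMO sale (to banks) 553 million rupees: reserves −553M, deposits 0.
Currency withdrawal 327.5 million rupees: reserves −327.5M, deposits −327.5M.
Government account inflow 650.5 million rupees: reserves −650.5M, deposits −650.5M.
Asset purchase (from non-banks) 622.5 million rupees: reserves +622.5M, deposits +622.5M.
FX sale 542 million rupees: reserves −542M, deposits 0.
Totals: Δreserves = −1450.5M, Δdeposits = −355.5M.
Δrequired reserves = 7% × −355.5M = −24.885M.
Δexcess reserves = Δreserves − Δrequired = −1450.5M − (−24.885M) = -1425.615 million.

-1425.615 million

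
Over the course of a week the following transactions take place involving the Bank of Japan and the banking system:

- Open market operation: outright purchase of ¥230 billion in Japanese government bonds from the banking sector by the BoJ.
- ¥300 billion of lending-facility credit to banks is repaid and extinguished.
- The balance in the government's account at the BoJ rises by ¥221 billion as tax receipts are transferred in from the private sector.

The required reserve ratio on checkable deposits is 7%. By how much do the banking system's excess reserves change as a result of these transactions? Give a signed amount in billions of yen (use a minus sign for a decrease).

OMO purchase (from banks) ¥230 billion: reserves +¥230B, deposits 0.
Discount-window repayment ¥300 billion: reserves −¥300B, deposits 0.
Government account inflow ¥221 billion: reserves −¥221B, deposits −¥221B.
Totals: Δreserves = −¥291B, Δdeposits = −¥221B.
Δrequired reserves = 7% × −¥221B = −¥15.47B.
Δexcess reserves = Δreserves − Δrequired = −¥291B − (−¥15.47B) = -¥275.53 billion.

-¥275.53 billion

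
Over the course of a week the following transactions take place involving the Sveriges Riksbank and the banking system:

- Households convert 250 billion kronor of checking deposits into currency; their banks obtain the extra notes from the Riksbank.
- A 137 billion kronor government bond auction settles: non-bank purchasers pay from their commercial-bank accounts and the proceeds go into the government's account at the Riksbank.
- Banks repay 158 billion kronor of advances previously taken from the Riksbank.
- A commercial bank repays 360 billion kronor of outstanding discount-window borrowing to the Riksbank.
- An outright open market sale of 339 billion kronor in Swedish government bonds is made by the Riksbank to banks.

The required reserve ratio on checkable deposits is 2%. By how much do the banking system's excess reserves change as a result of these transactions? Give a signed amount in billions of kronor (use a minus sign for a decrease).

-1236.26 billion

Currency withdrawal 250 billion kronor: reserves −250B, deposits −250B.
Government account inflow 137 billion kronor: reserves −137B, deposits −137B.
Discount-window repayment 158 billion kronor: reserves −158B, deposits 0.
Discount-window repayment 360 billion kronor: reserves −360B, deposits 0.
OMO sale (to banks) 339 billion kronor: reserves −339B, deposits 0.
Totals: Δreserves = −1244B, Δdeposits = −387B.
Δrequired reserves = 2% × −387B = −7.74B.
Δexcess reserves = Δreserves − Δrequired = −1244B − (−7.74B) = -1236.26 billion.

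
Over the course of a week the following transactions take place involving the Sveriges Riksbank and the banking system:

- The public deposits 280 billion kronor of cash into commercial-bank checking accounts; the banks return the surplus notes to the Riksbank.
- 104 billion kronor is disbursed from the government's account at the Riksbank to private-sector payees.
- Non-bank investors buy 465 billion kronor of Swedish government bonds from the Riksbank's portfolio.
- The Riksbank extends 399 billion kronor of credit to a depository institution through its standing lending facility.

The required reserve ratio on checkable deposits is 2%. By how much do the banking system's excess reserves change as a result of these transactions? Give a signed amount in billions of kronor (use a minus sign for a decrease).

Currency deposit 280 billion kronor: reserves +280B, deposits +280B.
Government spending 104 billion kronor: reserves +104B, deposits +104B.
Asset sale (to non-banks) 465 billion kronor: reserves −465B, deposits −465B.
Discount-window loan 399 billion kronor: reserves +399B, deposits 0.
Totals: Δreserves = +318B, Δdeposits = −81B.
Δrequired reserves = 2% × −81B = −1.62B.
Δexcess reserves = Δreserves − Δrequired = +318B − (−1.62B) = +319.62 billion.

+319.62 billion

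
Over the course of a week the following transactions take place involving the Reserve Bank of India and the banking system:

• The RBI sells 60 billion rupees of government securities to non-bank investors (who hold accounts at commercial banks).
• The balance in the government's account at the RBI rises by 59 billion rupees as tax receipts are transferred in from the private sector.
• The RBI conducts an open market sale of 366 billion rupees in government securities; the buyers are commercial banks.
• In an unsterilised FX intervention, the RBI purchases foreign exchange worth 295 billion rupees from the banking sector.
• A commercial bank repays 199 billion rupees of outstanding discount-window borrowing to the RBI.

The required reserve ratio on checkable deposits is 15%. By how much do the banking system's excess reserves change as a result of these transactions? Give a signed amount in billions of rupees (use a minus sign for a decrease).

-371.15 billion

Asset sale (to non-banks) 60 billion rupees: reserves −60B, deposits −60B.
Government account inflow 59 billion rupees: reserves −59B, deposits −59B.
OMO sale (to banks) 366 billion rupees: reserves −366B, deposits 0.
FX purchase 295 billion rupees: reserves +295B, deposits 0.
Discount-window repayment 199 billion rupees: reserves −199B, deposits 0.
Totals: Δreserves = −389B, Δdeposits = −119B.
Δrequired reserves = 15% × −119B = −17.85B.
Δexcess reserves = Δreserves − Δrequired = −389B − (−17.85B) = -371.15 billion.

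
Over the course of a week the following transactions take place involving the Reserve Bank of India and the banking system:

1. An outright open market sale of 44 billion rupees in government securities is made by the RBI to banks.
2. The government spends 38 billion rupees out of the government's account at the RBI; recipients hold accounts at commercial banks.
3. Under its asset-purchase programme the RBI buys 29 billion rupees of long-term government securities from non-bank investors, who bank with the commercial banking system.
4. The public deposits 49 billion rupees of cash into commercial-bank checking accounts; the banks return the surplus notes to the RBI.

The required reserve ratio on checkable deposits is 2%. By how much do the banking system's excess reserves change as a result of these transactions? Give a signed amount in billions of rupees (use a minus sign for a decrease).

+69.68 billion

OMO sale (to banks) 44 billion rupees: reserves −44B, deposits 0.
Government spending 38 billion rupees: reserves +38B, deposits +38B.
Asset purchase (from non-banks) 29 billion rupees: reserves +29B, deposits +29B.
Currency deposit 49 billion rupees: reserves +49B, deposits +49B.
Totals: Δreserves = +72B, Δdeposits = +116B.
Δrequired reserves = 2% × +116B = +2.32B.
Δexcess reserves = Δreserves − Δrequired = +72B − (+2.32B) = +69.68 billion.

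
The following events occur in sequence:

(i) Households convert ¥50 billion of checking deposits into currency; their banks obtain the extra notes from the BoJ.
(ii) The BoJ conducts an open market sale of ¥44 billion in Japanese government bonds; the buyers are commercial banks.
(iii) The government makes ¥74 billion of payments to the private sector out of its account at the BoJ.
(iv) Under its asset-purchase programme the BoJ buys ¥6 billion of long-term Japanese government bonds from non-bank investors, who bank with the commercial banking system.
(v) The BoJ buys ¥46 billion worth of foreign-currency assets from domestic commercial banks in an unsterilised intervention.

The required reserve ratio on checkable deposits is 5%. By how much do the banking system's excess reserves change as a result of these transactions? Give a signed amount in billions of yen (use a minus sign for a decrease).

+¥30.5 billion

Currency withdrawal ¥50 billion: reserves −¥50B, deposits −¥50B.
OMO sale (to banks) ¥44 billion: reserves −¥44B, deposits 0.
Government spending ¥74 billion: reserves +¥74B, deposits +¥74B.
Asset purchase (from non-banks) ¥6 billion: reserves +¥6B, deposits +¥6B.
FX purchase ¥46 billion: reserves +¥46B, deposits 0.
Totals: Δreserves = +¥32B, Δdeposits = +¥30B.
Δrequired reserves = 5% × +¥30B = +¥1.5B.
Δexcess reserves = Δreserves − Δrequired = +¥32B − (+¥1.5B) = +¥30.5 billion.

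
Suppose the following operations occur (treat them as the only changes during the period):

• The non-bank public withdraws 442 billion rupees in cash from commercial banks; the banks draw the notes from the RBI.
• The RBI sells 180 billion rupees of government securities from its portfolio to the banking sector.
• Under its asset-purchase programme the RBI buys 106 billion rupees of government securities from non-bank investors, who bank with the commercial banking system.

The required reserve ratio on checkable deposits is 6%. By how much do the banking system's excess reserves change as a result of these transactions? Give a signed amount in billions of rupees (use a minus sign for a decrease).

Currency withdrawal 442 billion rupees: reserves −442B, deposits −442B.
OMO sale (to banks) 180 billion rupees: reserves −180B, deposits 0.
Asset purchase (from non-banks) 106 billion rupees: reserves +106B, deposits +106B.
Totals: Δreserves = −516B, Δdeposits = −336B.
Δrequired reserves = 6% × −336B = −20.16B.
Δexcess reserves = Δreserves − Δrequired = −516B − (−20.16B) = -495.84 billion.

-495.84 billion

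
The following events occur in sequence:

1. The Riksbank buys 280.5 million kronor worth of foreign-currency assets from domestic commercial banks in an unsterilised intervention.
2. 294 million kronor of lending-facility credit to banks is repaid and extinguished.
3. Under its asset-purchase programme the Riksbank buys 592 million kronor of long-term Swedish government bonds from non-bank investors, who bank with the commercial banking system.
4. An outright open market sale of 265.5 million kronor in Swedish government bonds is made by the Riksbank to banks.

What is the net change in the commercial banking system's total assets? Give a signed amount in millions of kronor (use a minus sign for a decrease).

+298 million

FX purchase 280.5 million kronor: just an asset swap on bank balance sheets → 0.
Discount-window repayment 294 million kronor: bank balance sheets shrink → −294M.
Asset purchase (from non-banks) 592 million kronor: bank balance sheets expand → +592M.
OMO sale (to banks) 265.5 million kronor: just an asset swap on bank balance sheets → 0.
Net: 0 − 294 + 592 + 0 = +298 million.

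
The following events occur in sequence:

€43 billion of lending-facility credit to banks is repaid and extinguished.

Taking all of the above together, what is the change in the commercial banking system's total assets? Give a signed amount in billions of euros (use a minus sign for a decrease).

ECB balance sheet:
  Assets:      Loans to banks −€43B
  Liabilities: Bank reserves −€43B
Commercial banking system:
  Assets:      Reserves at CB −€43B
  Liabilities: Borrowings from CB −€43B
Change in total bank assets = -€43 billion.

-€43 billion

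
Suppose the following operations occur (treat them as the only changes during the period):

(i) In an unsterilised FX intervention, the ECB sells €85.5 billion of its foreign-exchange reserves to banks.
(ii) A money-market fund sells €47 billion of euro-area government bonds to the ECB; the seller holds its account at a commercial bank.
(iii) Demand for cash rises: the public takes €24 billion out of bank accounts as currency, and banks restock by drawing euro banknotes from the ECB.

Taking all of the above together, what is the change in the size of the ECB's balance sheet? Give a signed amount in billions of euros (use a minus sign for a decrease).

FX sale €85.5 billion: an ECB asset is shed → −€85.5B.
Asset purchase (from non-banks) €47 billion: an ECB asset is acquired → +€47B.
Currency withdrawal €24 billion: only the composition of liabilities changes → 0.
Net: −85.5 + 47 + 0 = -€38.5 billion.

-€38.5 billion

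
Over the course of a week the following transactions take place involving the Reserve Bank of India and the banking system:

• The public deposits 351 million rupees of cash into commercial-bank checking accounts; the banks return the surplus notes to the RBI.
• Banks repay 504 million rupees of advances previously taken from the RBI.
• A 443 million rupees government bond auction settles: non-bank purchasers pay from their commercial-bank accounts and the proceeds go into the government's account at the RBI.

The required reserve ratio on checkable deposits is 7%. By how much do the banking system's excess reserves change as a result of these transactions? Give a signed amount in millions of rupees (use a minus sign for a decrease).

-589.56 million

Currency deposit 351 million rupees: reserves +351M, deposits +351M.
Discount-window repayment 504 million rupees: reserves −504M, deposits 0.
Government account inflow 443 million rupees: reserves −443M, deposits −443M.
Totals: Δreserves = −596M, Δdeposits = −92M.
Δrequired reserves = 7% × −92M = −6.44M.
Δexcess reserves = Δreserves − Δrequired = −596M − (−6.44M) = -589.56 million.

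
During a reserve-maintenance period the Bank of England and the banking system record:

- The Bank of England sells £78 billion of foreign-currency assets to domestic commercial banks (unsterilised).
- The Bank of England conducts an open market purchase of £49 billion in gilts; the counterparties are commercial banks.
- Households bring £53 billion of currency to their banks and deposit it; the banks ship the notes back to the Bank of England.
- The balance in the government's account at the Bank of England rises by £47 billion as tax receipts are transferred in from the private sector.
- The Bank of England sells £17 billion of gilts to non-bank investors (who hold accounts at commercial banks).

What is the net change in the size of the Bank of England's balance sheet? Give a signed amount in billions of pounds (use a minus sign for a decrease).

-£46 billion

FX sale £78 billion: a Bank of England asset is shed → −£78B.
OMO purchase (from banks) £49 billion: a Bank of England asset is acquired → +£49B.
Currency deposit £53 billion: only the composition of liabilities changes → 0.
Government account inflow £47 billion: only the composition of liabilities changes → 0.
Asset sale (to non-banks) £17 billion: a Bank of England asset is shed → −£17B.
Net: −78 + 49 + 0 + 0 − 17 = -£46 billion.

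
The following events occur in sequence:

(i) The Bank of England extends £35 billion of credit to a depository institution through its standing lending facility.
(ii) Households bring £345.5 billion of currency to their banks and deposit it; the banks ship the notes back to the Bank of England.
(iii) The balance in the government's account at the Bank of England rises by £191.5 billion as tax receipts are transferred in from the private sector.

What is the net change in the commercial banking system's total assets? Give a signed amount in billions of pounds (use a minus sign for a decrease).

Discount-window loan £35 billion: bank balance sheets expand → +£35B.
Currency deposit £345.5 billion: bank balance sheets expand → +£345.5B.
Government account inflow £191.5 billion: bank balance sheets shrink → −£191.5B.
Net: 35 + 345.5 − 191.5 = +£189 billion.

+£189 billion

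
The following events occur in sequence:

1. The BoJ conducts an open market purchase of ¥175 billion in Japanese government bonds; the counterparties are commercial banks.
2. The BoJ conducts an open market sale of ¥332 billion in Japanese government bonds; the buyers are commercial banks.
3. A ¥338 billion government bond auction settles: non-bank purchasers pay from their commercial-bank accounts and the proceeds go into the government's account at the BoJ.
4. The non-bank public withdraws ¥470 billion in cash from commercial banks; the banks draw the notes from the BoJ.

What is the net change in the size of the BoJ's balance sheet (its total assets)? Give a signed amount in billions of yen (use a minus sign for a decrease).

-¥157 billion

BoJ balance sheet:
  Assets:      Securities −¥157B
  Liabilities: Bank reserves −¥965B, Currency in circulation +¥470B, Government deposits +¥338B
Commercial banking system:
  Assets:      Reserves at CB −¥965B, Securities +¥157B
  Liabilities: Checkable deposits −¥808B
Change in total BoJ assets = -¥157 billion.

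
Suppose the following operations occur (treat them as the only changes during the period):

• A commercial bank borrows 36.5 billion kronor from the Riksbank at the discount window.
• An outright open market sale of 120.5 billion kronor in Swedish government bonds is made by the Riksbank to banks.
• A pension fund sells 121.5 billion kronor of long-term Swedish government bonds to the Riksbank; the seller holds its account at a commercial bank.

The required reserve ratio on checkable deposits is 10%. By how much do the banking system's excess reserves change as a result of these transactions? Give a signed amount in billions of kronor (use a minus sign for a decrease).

Discount-window loan 36.5 billion kronor: reserves +36.5B, deposits 0.
OMO sale (to banks) 120.5 billion kronor: reserves −120.5B, deposits 0.
Asset purchase (from non-banks) 121.5 billion kronor: reserves +121.5B, deposits +121.5B.
Totals: Δreserves = +37.5B, Δdeposits = +121.5B.
Δrequired reserves = 10% × +121.5B = +12.15B.
Δexcess reserves = Δreserves − Δrequired = +37.5B − (+12.15B) = +25.35 billion.

+25.35 billion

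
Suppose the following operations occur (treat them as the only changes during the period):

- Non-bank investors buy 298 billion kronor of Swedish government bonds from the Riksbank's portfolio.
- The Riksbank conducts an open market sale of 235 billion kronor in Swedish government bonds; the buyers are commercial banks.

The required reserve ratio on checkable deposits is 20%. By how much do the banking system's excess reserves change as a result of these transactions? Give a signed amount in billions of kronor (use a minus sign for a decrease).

Asset sale (to non-banks) 298 billion kronor: reserves −298B, deposits −298B.
OMO sale (to banks) 235 billion kronor: reserves −235B, deposits 0.
Totals: Δreserves = −533B, Δdeposits = −298B.
Δrequired reserves = 20% × −298B = −59.6B.
Δexcess reserves = Δreserves − Δrequired = −533B − (−59.6B) = -473.4 billion.

-473.4 billion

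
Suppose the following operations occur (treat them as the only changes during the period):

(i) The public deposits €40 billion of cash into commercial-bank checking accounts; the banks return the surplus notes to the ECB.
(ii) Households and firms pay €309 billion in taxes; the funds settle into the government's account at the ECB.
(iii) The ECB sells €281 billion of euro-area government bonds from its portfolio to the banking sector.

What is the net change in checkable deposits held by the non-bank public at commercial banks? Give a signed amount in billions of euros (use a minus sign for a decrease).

-€269 billion

ECB balance sheet:
  Assets:      Securities −€281B
  Liabilities: Bank reserves −€550B, Currency in circulation −€40B, Government deposits +€309B
Commercial banking system:
  Assets:      Reserves at CB −€550B, Securities +€281B
  Liabilities: Checkable deposits −€269B
So the change in checkable deposits held by the non-bank public at commercial banks is -€269 billion.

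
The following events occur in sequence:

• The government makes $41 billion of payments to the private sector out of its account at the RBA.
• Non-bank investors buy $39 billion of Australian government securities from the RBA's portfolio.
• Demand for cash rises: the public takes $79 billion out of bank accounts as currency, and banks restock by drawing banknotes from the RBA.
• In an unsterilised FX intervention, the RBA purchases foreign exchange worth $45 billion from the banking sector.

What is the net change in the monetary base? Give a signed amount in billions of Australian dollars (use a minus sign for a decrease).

+$47 billion

RBA balance sheet:
  Assets:      Securities −$39B, Foreign assets +$45B
  Liabilities: Bank reserves −$32B, Currency in circulation +$79B, Government deposits −$41B
Commercial banking system:
  Assets:      Reserves at CB −$32B, Foreign assets −$45B
  Liabilities: Checkable deposits −$77B
Monetary base = currency + reserves: +$79B + (−$32B) = +$47 billion.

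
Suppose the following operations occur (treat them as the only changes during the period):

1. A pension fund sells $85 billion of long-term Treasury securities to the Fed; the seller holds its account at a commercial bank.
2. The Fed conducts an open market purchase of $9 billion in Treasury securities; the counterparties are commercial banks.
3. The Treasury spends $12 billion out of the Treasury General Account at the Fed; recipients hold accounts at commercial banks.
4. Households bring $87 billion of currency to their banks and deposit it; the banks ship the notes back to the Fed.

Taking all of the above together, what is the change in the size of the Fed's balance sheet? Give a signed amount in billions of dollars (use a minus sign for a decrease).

+$94 billion

Asset purchase (from non-banks) $85 billion: a Fed asset is acquired → +$85B.
OMO purchase (from banks) $9 billion: a Fed asset is acquired → +$9B.
Government spending $12 billion: only the composition of liabilities changes → 0.
Currency deposit $87 billion: only the composition of liabilities changes → 0.
Net: 85 + 9 + 0 + 0 = +$94 billion.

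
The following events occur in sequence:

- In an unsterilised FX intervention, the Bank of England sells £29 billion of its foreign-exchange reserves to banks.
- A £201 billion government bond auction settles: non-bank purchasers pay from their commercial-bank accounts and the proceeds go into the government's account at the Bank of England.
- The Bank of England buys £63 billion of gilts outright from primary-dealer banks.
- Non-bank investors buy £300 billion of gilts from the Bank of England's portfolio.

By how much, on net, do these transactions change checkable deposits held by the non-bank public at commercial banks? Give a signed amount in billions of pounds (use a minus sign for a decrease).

-£501 billion

FX sale £29 billion: the counterparty is a bank, so public deposits are unchanged → 0.
Government account inflow £201 billion: non-bank counterparties' bank balances fall → −£201B.
OMO purchase (from banks) £63 billion: the counterparty is a bank, so public deposits are unchanged → 0.
Asset sale (to non-banks) £300 billion: non-bank counterparties' bank balances fall → −£300B.
Net: 0 − 201 + 0 − 300 = -£501 billion.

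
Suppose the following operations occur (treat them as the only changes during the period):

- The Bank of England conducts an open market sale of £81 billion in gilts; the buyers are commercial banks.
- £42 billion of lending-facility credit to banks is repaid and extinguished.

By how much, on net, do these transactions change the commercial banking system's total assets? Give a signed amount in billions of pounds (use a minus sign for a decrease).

-£42 billion

Bank of England balance sheet:
  Assets:      Securities −£81B, Loans to banks −£42B
  Liabilities: Bank reserves −£123B
Commercial banking system:
  Assets:      Reserves at CB −£123B, Securities +£81B
  Liabilities: Borrowings from CB −£42B
Change in total bank assets = -£42 billion.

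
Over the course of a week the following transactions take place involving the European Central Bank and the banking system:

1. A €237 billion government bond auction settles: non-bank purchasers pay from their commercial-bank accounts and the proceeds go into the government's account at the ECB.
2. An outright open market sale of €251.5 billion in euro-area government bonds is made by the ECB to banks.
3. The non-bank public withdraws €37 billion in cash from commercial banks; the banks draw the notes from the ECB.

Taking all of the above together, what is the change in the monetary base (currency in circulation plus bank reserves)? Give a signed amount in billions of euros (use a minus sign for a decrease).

ECB balance sheet:
  Assets:      Securities −€251.5B
  Liabilities: Bank reserves −€525.5B, Currency in circulation +€37B, Government deposits +€237B
Commercial banking system:
  Assets:      Reserves at CB −€525.5B, Securities +€251.5B
  Liabilities: Checkable deposits −€274B
Monetary base = currency + reserves: +€37B + (−€525.5B) = -€488.5 billion.

-€488.5 billion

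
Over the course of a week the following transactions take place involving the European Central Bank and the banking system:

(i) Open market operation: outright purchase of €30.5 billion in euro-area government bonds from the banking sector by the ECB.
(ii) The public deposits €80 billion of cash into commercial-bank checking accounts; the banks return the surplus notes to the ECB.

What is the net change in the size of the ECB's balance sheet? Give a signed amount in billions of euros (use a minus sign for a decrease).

ECB balance sheet:
  Assets:      Securities +€30.5B
  Liabilities: Bank reserves +€110.5B, Currency in circulation −€80B
Commercial banking system:
  Assets:      Reserves at CB +€110.5B, Securities −€30.5B
  Liabilities: Checkable deposits +€80B
Change in total ECB assets = +€30.5 billion.

+€30.5 billion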